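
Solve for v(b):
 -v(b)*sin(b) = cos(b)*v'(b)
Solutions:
 v(b) = C1*cos(b)


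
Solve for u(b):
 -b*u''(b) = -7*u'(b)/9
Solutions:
 u(b) = C1 + C2*b^(16/9)


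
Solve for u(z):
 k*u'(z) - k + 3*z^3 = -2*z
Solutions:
 u(z) = C1 + z - 3*z^4/(4*k) - z^2/k


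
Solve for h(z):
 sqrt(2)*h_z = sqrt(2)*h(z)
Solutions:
 h(z) = C1*exp(z)


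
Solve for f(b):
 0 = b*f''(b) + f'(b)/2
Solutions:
 f(b) = C1 + C2*sqrt(b)


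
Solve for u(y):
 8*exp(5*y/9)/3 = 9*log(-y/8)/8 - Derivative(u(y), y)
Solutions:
 u(y) = C1 + 9*y*log(-y)/8 + 9*y*(-3*log(2) - 1)/8 - 24*exp(5*y/9)/5


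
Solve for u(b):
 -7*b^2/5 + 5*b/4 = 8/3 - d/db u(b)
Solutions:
 u(b) = C1 + 7*b^3/15 - 5*b^2/8 + 8*b/3


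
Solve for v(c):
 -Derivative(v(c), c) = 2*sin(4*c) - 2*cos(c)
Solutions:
 v(c) = C1 + 2*sin(c) + cos(4*c)/2


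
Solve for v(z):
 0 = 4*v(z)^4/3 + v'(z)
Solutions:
 v(z) = (-1 - sqrt(3)*I)*(1/(C1 + 4*z))^(1/3)/2
 v(z) = (-1 + sqrt(3)*I)*(1/(C1 + 4*z))^(1/3)/2
 v(z) = (1/(C1 + 4*z))^(1/3)


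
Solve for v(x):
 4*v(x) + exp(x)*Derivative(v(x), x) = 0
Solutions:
 v(x) = C1*exp(4*exp(-x))


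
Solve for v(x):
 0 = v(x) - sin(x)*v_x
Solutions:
 v(x) = C1*sqrt(cos(x) - 1)/sqrt(cos(x) + 1)


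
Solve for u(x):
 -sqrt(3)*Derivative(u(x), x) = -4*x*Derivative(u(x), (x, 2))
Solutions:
 u(x) = C1 + C2*x^(sqrt(3)/4 + 1)


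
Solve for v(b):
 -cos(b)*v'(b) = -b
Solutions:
 v(b) = C1 + Integral(b/cos(b), b)


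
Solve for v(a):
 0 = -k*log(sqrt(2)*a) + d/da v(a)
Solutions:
 v(a) = C1 + a*k*log(a) - a*k + a*k*log(2)/2


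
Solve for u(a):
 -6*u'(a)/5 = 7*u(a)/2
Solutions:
 u(a) = C1*exp(-35*a/12)


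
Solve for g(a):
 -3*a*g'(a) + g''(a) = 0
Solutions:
 g(a) = C1 + C2*erfi(sqrt(6)*a/2)


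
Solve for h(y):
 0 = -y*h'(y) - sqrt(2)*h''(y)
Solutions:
 h(y) = C1 + C2*erf(2^(1/4)*y/2)


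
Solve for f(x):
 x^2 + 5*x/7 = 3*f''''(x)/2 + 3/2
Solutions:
 f(x) = C1 + C2*x + C3*x^2 + C4*x^3 + x^6/540 + x^5/252 - x^4/24


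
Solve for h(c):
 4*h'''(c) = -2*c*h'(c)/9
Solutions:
 h(c) = C1 + Integral(C2*airyai(-12^(1/3)*c/6) + C3*airybi(-12^(1/3)*c/6), c)


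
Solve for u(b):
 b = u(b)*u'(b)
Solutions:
 u(b) = -sqrt(C1 + b^2)
 u(b) = sqrt(C1 + b^2)


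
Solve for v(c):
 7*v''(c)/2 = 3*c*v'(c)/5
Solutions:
 v(c) = C1 + C2*erfi(sqrt(105)*c/35)


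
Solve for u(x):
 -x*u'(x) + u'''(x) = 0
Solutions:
 u(x) = C1 + Integral(C2*airyai(x) + C3*airybi(x), x)


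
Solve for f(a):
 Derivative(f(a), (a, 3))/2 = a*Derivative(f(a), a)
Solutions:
 f(a) = C1 + Integral(C2*airyai(2^(1/3)*a) + C3*airybi(2^(1/3)*a), a)


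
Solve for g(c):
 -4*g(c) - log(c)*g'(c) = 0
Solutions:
 g(c) = C1*exp(-4*li(c))


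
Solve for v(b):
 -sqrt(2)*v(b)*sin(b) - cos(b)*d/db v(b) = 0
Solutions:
 v(b) = C1*cos(b)^(sqrt(2))


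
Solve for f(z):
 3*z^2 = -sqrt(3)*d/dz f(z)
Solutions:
 f(z) = C1 - sqrt(3)*z^3/3


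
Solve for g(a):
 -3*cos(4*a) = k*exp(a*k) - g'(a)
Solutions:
 g(a) = C1 + exp(a*k) + 3*sin(4*a)/4


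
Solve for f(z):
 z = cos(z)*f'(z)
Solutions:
 f(z) = C1 + Integral(z/cos(z), z)


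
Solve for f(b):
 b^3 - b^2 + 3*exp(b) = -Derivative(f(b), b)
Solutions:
 f(b) = C1 - b^4/4 + b^3/3 - 3*exp(b)


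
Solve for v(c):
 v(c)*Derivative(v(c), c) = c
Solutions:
 v(c) = -sqrt(C1 + c^2)
 v(c) = sqrt(C1 + c^2)


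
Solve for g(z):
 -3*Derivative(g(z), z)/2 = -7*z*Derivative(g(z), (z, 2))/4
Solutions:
 g(z) = C1 + C2*z^(13/7)


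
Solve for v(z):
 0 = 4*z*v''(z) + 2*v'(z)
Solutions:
 v(z) = C1 + C2*sqrt(z)


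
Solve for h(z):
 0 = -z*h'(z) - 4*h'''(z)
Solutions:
 h(z) = C1 + Integral(C2*airyai(-2^(1/3)*z/2) + C3*airybi(-2^(1/3)*z/2), z)


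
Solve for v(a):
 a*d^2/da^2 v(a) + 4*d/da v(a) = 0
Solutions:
 v(a) = C1 + C2/a^3


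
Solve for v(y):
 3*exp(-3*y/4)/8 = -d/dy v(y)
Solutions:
 v(y) = C1 + exp(-3*y/4)/2


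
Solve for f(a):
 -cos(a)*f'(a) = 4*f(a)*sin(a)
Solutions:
 f(a) = C1*cos(a)^4


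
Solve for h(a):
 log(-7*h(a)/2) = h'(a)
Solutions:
 -Integral(1/(log(-_y) - log(2) + log(7)), (_y, h(a))) = C1 - a


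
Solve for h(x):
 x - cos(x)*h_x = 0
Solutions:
 h(x) = C1 + Integral(x/cos(x), x)


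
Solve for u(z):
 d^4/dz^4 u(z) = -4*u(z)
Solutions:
 u(z) = (C1*sin(z) + C2*cos(z))*exp(-z) + (C3*sin(z) + C4*cos(z))*exp(z)


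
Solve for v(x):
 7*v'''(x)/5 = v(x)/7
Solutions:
 v(x) = C3*exp(35^(1/3)*x/7) + (C1*sin(sqrt(3)*35^(1/3)*x/14) + C2*cos(sqrt(3)*35^(1/3)*x/14))*exp(-35^(1/3)*x/14)


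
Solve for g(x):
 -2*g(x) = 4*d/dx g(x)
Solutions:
 g(x) = C1*exp(-x/2)


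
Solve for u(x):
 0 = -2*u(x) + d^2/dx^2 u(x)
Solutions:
 u(x) = C1*exp(-sqrt(2)*x) + C2*exp(sqrt(2)*x)


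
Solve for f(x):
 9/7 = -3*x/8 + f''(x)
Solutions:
 f(x) = C1 + C2*x + x^3/16 + 9*x^2/14


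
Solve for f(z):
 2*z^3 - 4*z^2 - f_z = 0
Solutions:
 f(z) = C1 + z^4/2 - 4*z^3/3


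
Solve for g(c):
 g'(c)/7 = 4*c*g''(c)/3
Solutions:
 g(c) = C1 + C2*c^(31/28)


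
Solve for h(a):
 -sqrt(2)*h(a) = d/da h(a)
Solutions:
 h(a) = C1*exp(-sqrt(2)*a)


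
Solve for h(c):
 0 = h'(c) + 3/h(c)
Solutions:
 h(c) = -sqrt(C1 - 6*c)
 h(c) = sqrt(C1 - 6*c)


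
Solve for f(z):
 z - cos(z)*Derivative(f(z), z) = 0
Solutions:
 f(z) = C1 + Integral(z/cos(z), z)


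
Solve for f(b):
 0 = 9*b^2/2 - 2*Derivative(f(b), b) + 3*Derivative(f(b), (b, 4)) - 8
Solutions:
 f(b) = C1 + C4*exp(2^(1/3)*3^(2/3)*b/3) + 3*b^3/4 - 4*b + (C2*sin(2^(1/3)*3^(1/6)*b/2) + C3*cos(2^(1/3)*3^(1/6)*b/2))*exp(-2^(1/3)*3^(2/3)*b/6)


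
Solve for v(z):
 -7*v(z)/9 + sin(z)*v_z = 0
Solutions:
 v(z) = C1*(cos(z) - 1)^(7/18)/(cos(z) + 1)^(7/18)


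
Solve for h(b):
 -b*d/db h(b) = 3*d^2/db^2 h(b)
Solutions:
 h(b) = C1 + C2*erf(sqrt(6)*b/6)


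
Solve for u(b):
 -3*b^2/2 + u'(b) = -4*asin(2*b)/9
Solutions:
 u(b) = C1 + b^3/2 - 4*b*asin(2*b)/9 - 2*sqrt(1 - 4*b^2)/9


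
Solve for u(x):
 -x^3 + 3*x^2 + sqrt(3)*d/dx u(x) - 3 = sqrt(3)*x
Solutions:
 u(x) = C1 + sqrt(3)*x^4/12 - sqrt(3)*x^3/3 + x^2/2 + sqrt(3)*x


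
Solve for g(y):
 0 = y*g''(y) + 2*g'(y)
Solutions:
 g(y) = C1 + C2/y


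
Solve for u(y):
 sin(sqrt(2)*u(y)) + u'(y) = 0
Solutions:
 u(y) = sqrt(2)*(pi - acos((-exp(2*sqrt(2)*C1) - exp(2*sqrt(2)*y))/(exp(2*sqrt(2)*C1) - exp(2*sqrt(2)*y)))/2)
 u(y) = sqrt(2)*acos((-exp(2*sqrt(2)*C1) - exp(2*sqrt(2)*y))/(exp(2*sqrt(2)*C1) - exp(2*sqrt(2)*y)))/2


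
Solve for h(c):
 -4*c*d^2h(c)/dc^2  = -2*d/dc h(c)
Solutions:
 h(c) = C1 + C2*c^(3/2)


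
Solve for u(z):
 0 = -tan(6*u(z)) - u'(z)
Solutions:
 u(z) = -asin(C1*exp(-6*z))/6 + pi/6
 u(z) = asin(C1*exp(-6*z))/6


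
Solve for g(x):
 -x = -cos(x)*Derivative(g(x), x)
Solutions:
 g(x) = C1 + Integral(x/cos(x), x)


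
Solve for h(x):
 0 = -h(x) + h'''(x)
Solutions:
 h(x) = C3*exp(x) + (C1*sin(sqrt(3)*x/2) + C2*cos(sqrt(3)*x/2))*exp(-x/2)


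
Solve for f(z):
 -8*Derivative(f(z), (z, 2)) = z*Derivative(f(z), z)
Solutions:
 f(z) = C1 + C2*erf(z/4)


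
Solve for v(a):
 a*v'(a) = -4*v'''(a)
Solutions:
 v(a) = C1 + Integral(C2*airyai(-2^(1/3)*a/2) + C3*airybi(-2^(1/3)*a/2), a)


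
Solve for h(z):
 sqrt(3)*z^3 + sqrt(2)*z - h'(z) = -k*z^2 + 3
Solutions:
 h(z) = C1 + k*z^3/3 + sqrt(3)*z^4/4 + sqrt(2)*z^2/2 - 3*z


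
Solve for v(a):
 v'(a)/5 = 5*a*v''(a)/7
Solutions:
 v(a) = C1 + C2*a^(32/25)


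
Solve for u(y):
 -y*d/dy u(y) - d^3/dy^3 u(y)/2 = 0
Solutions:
 u(y) = C1 + Integral(C2*airyai(-2^(1/3)*y) + C3*airybi(-2^(1/3)*y), y)


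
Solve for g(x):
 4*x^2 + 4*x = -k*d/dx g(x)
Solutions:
 g(x) = C1 - 4*x^3/(3*k) - 2*x^2/k


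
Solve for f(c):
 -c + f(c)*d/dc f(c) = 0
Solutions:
 f(c) = -sqrt(C1 + c^2)
 f(c) = sqrt(C1 + c^2)


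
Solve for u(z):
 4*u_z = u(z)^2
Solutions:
 u(z) = -4/(C1 + z)


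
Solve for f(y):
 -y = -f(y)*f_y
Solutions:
 f(y) = -sqrt(C1 + y^2)
 f(y) = sqrt(C1 + y^2)


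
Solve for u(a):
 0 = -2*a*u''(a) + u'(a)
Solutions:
 u(a) = C1 + C2*a^(3/2)


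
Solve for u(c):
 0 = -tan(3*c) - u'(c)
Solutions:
 u(c) = C1 + log(cos(3*c))/3


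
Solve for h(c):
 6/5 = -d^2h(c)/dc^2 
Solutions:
 h(c) = C1 + C2*c - 3*c^2/5


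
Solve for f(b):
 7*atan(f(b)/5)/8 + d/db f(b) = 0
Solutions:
 Integral(1/atan(_y/5), (_y, f(b))) = C1 - 7*b/8


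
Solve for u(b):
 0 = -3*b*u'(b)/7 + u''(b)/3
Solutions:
 u(b) = C1 + C2*erfi(3*sqrt(14)*b/14)


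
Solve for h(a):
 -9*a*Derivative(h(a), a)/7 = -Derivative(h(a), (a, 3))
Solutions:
 h(a) = C1 + Integral(C2*airyai(21^(2/3)*a/7) + C3*airybi(21^(2/3)*a/7), a)


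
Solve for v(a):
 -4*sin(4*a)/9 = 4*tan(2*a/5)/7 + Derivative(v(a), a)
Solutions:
 v(a) = C1 + 10*log(cos(2*a/5))/7 + cos(4*a)/9


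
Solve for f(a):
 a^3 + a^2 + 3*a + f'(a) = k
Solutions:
 f(a) = C1 - a^4/4 - a^3/3 - 3*a^2/2 + a*k


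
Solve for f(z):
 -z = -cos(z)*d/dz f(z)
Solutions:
 f(z) = C1 + Integral(z/cos(z), z)


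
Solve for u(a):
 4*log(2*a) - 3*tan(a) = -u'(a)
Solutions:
 u(a) = C1 - 4*a*log(a) - 4*a*log(2) + 4*a - 3*log(cos(a))


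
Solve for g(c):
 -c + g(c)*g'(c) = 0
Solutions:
 g(c) = -sqrt(C1 + c^2)
 g(c) = sqrt(C1 + c^2)


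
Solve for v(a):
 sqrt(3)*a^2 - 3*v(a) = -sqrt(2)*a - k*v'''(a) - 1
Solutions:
 v(a) = C1*exp(3^(1/3)*a*(1/k)^(1/3)) + C2*exp(a*(-3^(1/3) + 3^(5/6)*I)*(1/k)^(1/3)/2) + C3*exp(-a*(3^(1/3) + 3^(5/6)*I)*(1/k)^(1/3)/2) + sqrt(3)*a^2/3 + sqrt(2)*a/3 + 1/3


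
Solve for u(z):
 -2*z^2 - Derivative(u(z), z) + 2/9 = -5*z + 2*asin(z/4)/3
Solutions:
 u(z) = C1 - 2*z^3/3 + 5*z^2/2 - 2*z*asin(z/4)/3 + 2*z/9 - 2*sqrt(16 - z^2)/3


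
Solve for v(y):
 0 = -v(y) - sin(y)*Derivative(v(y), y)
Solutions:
 v(y) = C1*sqrt(cos(y) + 1)/sqrt(cos(y) - 1)


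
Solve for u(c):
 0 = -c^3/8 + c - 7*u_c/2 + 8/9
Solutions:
 u(c) = C1 - c^4/112 + c^2/7 + 16*c/63


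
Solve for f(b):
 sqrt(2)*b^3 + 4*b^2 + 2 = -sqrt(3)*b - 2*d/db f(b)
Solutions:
 f(b) = C1 - sqrt(2)*b^4/8 - 2*b^3/3 - sqrt(3)*b^2/4 - b


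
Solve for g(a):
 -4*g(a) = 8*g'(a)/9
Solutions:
 g(a) = C1*exp(-9*a/2)


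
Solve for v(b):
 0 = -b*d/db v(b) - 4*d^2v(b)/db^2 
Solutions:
 v(b) = C1 + C2*erf(sqrt(2)*b/4)


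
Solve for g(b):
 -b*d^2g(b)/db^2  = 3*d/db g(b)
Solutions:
 g(b) = C1 + C2/b^2


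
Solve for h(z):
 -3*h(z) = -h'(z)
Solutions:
 h(z) = C1*exp(3*z)


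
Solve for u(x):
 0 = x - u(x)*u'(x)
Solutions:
 u(x) = -sqrt(C1 + x^2)
 u(x) = sqrt(C1 + x^2)


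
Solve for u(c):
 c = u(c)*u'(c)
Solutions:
 u(c) = -sqrt(C1 + c^2)
 u(c) = sqrt(C1 + c^2)


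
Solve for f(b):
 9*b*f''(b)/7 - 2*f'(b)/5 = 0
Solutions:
 f(b) = C1 + C2*b^(59/45)


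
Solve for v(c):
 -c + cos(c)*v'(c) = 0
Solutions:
 v(c) = C1 + Integral(c/cos(c), c)


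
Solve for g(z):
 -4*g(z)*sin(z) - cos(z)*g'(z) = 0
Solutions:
 g(z) = C1*cos(z)^4


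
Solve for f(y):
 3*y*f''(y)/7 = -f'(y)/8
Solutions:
 f(y) = C1 + C2*y^(17/24)


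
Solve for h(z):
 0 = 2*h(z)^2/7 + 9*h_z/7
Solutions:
 h(z) = 9/(C1 + 2*z)


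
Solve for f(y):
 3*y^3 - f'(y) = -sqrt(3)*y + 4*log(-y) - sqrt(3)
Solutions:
 f(y) = C1 + 3*y^4/4 + sqrt(3)*y^2/2 - 4*y*log(-y) + y*(sqrt(3) + 4)


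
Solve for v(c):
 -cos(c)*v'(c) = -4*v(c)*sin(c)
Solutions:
 v(c) = C1/cos(c)^4


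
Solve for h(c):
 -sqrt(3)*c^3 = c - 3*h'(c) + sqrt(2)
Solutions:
 h(c) = C1 + sqrt(3)*c^4/12 + c^2/6 + sqrt(2)*c/3


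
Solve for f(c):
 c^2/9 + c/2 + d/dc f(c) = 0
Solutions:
 f(c) = C1 - c^3/27 - c^2/4


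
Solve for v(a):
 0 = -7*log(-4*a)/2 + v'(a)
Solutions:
 v(a) = C1 + 7*a*log(-a)/2 + a*(-7/2 + 7*log(2))


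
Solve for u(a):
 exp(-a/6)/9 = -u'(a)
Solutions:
 u(a) = C1 + 2*exp(-a/6)/3


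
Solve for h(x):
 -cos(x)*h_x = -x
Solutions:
 h(x) = C1 + Integral(x/cos(x), x)


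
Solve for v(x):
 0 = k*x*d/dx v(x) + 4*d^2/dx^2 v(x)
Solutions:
 v(x) = Piecewise((-sqrt(2)*sqrt(pi)*C1*erf(sqrt(2)*sqrt(k)*x/4)/sqrt(k) - C2, (k > 0) | (k < 0)), (-C1*x - C2, True))


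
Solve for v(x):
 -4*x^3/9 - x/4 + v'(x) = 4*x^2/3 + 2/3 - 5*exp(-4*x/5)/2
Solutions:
 v(x) = C1 + x^4/9 + 4*x^3/9 + x^2/8 + 2*x/3 + 25*exp(-4*x/5)/8


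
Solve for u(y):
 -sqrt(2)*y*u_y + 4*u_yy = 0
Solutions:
 u(y) = C1 + C2*erfi(2^(3/4)*y/4)


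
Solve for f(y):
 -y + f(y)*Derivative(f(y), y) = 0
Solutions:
 f(y) = -sqrt(C1 + y^2)
 f(y) = sqrt(C1 + y^2)


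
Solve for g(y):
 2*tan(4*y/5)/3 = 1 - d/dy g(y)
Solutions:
 g(y) = C1 + y + 5*log(cos(4*y/5))/6


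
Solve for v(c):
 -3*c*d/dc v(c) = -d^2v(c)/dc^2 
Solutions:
 v(c) = C1 + C2*erfi(sqrt(6)*c/2)


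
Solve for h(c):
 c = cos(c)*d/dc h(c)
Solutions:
 h(c) = C1 + Integral(c/cos(c), c)


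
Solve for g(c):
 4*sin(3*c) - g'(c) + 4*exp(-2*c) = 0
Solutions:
 g(c) = C1 - 4*cos(3*c)/3 - 2*exp(-2*c)


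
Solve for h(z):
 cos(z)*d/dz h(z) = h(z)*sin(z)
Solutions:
 h(z) = C1/cos(z)


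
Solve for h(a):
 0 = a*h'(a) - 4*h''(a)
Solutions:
 h(a) = C1 + C2*erfi(sqrt(2)*a/4)


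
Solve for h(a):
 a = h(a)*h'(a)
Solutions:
 h(a) = -sqrt(C1 + a^2)
 h(a) = sqrt(C1 + a^2)


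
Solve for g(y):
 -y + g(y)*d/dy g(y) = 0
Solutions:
 g(y) = -sqrt(C1 + y^2)
 g(y) = sqrt(C1 + y^2)


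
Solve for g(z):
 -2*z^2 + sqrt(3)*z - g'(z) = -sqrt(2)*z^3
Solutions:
 g(z) = C1 + sqrt(2)*z^4/4 - 2*z^3/3 + sqrt(3)*z^2/2


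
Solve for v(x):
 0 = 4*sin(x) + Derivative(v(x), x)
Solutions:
 v(x) = C1 + 4*cos(x)


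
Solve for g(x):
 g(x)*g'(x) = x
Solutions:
 g(x) = -sqrt(C1 + x^2)
 g(x) = sqrt(C1 + x^2)


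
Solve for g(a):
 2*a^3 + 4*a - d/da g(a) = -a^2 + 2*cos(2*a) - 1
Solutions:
 g(a) = C1 + a^4/2 + a^3/3 + 2*a^2 + a - sin(2*a)


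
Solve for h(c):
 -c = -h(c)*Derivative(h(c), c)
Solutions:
 h(c) = -sqrt(C1 + c^2)
 h(c) = sqrt(C1 + c^2)


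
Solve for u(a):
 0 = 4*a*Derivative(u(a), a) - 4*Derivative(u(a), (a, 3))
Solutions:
 u(a) = C1 + Integral(C2*airyai(a) + C3*airybi(a), a)


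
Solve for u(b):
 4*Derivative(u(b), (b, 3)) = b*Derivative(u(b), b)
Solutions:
 u(b) = C1 + Integral(C2*airyai(2^(1/3)*b/2) + C3*airybi(2^(1/3)*b/2), b)


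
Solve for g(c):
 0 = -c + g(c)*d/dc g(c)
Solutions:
 g(c) = -sqrt(C1 + c^2)
 g(c) = sqrt(C1 + c^2)


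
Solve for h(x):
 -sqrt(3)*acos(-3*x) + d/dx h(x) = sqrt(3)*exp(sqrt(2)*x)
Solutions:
 h(x) = C1 + sqrt(3)*(x*acos(-3*x) + sqrt(1 - 9*x^2)/3) + sqrt(6)*exp(sqrt(2)*x)/2


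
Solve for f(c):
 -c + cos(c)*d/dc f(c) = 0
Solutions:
 f(c) = C1 + Integral(c/cos(c), c)


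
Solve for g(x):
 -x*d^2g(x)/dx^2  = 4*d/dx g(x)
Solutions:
 g(x) = C1 + C2/x^3


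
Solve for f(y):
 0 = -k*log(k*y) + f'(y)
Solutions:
 f(y) = C1 + k*y*log(k*y) - k*y


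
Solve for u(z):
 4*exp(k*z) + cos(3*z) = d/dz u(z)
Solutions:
 u(z) = C1 + sin(3*z)/3 + 4*exp(k*z)/k


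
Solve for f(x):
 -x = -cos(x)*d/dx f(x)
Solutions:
 f(x) = C1 + Integral(x/cos(x), x)


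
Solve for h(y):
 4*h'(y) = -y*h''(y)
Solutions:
 h(y) = C1 + C2/y^3


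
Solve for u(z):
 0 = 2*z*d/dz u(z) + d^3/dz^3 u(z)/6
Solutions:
 u(z) = C1 + Integral(C2*airyai(-12^(1/3)*z) + C3*airybi(-12^(1/3)*z), z)


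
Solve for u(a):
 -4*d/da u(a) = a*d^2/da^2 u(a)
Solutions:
 u(a) = C1 + C2/a^3


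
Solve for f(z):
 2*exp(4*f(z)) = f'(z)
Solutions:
 f(z) = log(-(-1/(C1 + 8*z))^(1/4))
 f(z) = log(-1/(C1 + 8*z))/4
 f(z) = log(-I*(-1/(C1 + 8*z))^(1/4))
 f(z) = log(I*(-1/(C1 + 8*z))^(1/4))


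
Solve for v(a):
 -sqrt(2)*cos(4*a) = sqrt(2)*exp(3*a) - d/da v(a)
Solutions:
 v(a) = C1 + sqrt(2)*exp(3*a)/3 + sqrt(2)*sin(4*a)/4


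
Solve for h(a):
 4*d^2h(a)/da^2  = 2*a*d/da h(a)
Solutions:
 h(a) = C1 + C2*erfi(a/2)


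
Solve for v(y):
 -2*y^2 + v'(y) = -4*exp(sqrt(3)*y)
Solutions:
 v(y) = C1 + 2*y^3/3 - 4*sqrt(3)*exp(sqrt(3)*y)/3


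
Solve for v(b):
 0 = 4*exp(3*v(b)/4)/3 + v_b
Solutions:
 v(b) = 4*log(1/(C1 + 4*b))/3 + 8*log(2)/3
 v(b) = 4*log(2^(2/3)*(-1 - sqrt(3)*I)*(1/(C1 + 4*b))^(1/3)/2)
 v(b) = 4*log(2^(2/3)*(-1 + sqrt(3)*I)*(1/(C1 + 4*b))^(1/3)/2)


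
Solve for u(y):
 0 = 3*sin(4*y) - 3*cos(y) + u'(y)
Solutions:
 u(y) = C1 + 3*sin(y) + 3*cos(4*y)/4


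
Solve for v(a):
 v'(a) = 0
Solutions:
 v(a) = C1


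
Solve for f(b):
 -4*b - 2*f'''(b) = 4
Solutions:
 f(b) = C1 + C2*b + C3*b^2 - b^4/12 - b^3/3


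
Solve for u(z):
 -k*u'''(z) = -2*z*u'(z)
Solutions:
 u(z) = C1 + Integral(C2*airyai(2^(1/3)*z*(1/k)^(1/3)) + C3*airybi(2^(1/3)*z*(1/k)^(1/3)), z)


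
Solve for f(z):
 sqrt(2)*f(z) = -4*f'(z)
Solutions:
 f(z) = C1*exp(-sqrt(2)*z/4)


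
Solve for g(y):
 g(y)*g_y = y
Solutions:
 g(y) = -sqrt(C1 + y^2)
 g(y) = sqrt(C1 + y^2)


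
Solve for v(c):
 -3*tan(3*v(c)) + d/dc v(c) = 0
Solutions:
 v(c) = -asin(C1*exp(9*c))/3 + pi/3
 v(c) = asin(C1*exp(9*c))/3


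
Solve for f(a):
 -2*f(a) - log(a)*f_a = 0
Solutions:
 f(a) = C1*exp(-2*li(a))


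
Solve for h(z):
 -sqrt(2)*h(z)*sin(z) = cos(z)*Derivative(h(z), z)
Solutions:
 h(z) = C1*cos(z)^(sqrt(2))


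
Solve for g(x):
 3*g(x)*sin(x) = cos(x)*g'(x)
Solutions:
 g(x) = C1/cos(x)^3


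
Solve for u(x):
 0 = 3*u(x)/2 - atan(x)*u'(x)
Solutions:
 u(x) = C1*exp(3*Integral(1/atan(x), x)/2)


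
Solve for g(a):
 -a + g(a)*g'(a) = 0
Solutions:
 g(a) = -sqrt(C1 + a^2)
 g(a) = sqrt(C1 + a^2)


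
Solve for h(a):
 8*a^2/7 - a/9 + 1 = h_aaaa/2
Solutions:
 h(a) = C1 + C2*a + C3*a^2 + C4*a^3 + 2*a^6/315 - a^5/540 + a^4/12


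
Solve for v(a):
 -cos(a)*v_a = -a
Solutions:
 v(a) = C1 + Integral(a/cos(a), a)


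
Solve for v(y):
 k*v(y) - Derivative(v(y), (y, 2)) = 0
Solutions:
 v(y) = C1*exp(-sqrt(k)*y) + C2*exp(sqrt(k)*y)


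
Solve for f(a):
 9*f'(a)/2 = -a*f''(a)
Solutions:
 f(a) = C1 + C2/a^(7/2)


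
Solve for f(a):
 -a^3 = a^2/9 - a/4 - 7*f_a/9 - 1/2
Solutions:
 f(a) = C1 + 9*a^4/28 + a^3/21 - 9*a^2/56 - 9*a/14


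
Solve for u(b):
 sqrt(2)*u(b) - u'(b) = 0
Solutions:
 u(b) = C1*exp(sqrt(2)*b)


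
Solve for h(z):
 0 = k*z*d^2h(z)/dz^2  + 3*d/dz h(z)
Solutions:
 h(z) = C1 + z^(((re(k) - 3)*re(k) + im(k)^2)/(re(k)^2 + im(k)^2))*(C2*sin(3*log(z)*Abs(im(k))/(re(k)^2 + im(k)^2)) + C3*cos(3*log(z)*im(k)/(re(k)^2 + im(k)^2)))


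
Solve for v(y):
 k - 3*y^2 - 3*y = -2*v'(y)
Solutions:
 v(y) = C1 - k*y/2 + y^3/2 + 3*y^2/4


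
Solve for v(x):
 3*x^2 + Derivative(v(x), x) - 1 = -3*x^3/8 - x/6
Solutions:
 v(x) = C1 - 3*x^4/32 - x^3 - x^2/12 + x


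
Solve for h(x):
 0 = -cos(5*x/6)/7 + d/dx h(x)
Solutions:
 h(x) = C1 + 6*sin(5*x/6)/35


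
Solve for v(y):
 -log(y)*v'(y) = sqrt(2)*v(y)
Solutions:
 v(y) = C1*exp(-sqrt(2)*li(y))


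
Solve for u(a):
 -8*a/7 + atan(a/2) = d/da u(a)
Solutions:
 u(a) = C1 - 4*a^2/7 + a*atan(a/2) - log(a^2 + 4)


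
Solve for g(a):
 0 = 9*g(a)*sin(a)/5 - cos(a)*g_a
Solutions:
 g(a) = C1/cos(a)^(9/5)


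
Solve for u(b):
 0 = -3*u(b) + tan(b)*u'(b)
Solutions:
 u(b) = C1*sin(b)^3


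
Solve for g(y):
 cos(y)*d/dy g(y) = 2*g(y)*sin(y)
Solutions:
 g(y) = C1/cos(y)^2


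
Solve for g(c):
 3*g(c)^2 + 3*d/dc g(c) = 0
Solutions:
 g(c) = 1/(C1 + c)


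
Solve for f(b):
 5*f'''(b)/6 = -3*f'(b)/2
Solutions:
 f(b) = C1 + C2*sin(3*sqrt(5)*b/5) + C3*cos(3*sqrt(5)*b/5)


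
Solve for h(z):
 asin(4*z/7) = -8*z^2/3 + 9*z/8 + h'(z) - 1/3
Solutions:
 h(z) = C1 + 8*z^3/9 - 9*z^2/16 + z*asin(4*z/7) + z/3 + sqrt(49 - 16*z^2)/4


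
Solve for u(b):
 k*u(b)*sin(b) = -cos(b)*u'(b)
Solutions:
 u(b) = C1*exp(k*log(cos(b)))


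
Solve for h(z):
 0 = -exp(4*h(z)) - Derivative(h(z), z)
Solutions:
 h(z) = log(-I*(1/(C1 + 4*z))^(1/4))
 h(z) = log(I*(1/(C1 + 4*z))^(1/4))
 h(z) = log(-(1/(C1 + 4*z))^(1/4))
 h(z) = log(1/(C1 + 4*z))/4


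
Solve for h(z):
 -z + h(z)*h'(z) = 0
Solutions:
 h(z) = -sqrt(C1 + z^2)
 h(z) = sqrt(C1 + z^2)


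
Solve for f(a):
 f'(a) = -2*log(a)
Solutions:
 f(a) = C1 - 2*a*log(a) + 2*a


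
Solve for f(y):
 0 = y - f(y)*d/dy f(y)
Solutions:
 f(y) = -sqrt(C1 + y^2)
 f(y) = sqrt(C1 + y^2)


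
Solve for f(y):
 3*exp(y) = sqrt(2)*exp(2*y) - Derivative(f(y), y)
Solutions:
 f(y) = C1 + sqrt(2)*exp(2*y)/2 - 3*exp(y)


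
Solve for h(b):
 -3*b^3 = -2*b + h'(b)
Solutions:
 h(b) = C1 - 3*b^4/4 + b^2


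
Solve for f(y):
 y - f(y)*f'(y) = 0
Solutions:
 f(y) = -sqrt(C1 + y^2)
 f(y) = sqrt(C1 + y^2)


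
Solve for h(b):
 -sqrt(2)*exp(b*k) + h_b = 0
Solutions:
 h(b) = C1 + sqrt(2)*exp(b*k)/k


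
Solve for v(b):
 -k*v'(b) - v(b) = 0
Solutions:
 v(b) = C1*exp(-b/k)


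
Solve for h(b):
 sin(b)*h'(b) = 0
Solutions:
 h(b) = C1


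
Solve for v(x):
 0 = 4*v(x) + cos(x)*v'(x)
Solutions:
 v(x) = C1*(sin(x)^2 - 2*sin(x) + 1)/(sin(x)^2 + 2*sin(x) + 1)


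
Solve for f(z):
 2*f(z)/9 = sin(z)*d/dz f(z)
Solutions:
 f(z) = C1*(cos(z) - 1)^(1/9)/(cos(z) + 1)^(1/9)


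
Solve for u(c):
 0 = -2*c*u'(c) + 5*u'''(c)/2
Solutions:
 u(c) = C1 + Integral(C2*airyai(10^(2/3)*c/5) + C3*airybi(10^(2/3)*c/5), c)


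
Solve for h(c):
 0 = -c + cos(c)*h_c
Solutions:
 h(c) = C1 + Integral(c/cos(c), c)


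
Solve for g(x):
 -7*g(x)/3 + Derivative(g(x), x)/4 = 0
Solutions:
 g(x) = C1*exp(28*x/3)


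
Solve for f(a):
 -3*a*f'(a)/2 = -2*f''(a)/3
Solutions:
 f(a) = C1 + C2*erfi(3*sqrt(2)*a/4)


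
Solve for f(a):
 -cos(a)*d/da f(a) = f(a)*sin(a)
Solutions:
 f(a) = C1*cos(a)


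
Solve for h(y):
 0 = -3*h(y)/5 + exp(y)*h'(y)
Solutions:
 h(y) = C1*exp(-3*exp(-y)/5)


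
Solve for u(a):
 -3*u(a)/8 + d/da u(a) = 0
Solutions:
 u(a) = C1*exp(3*a/8)


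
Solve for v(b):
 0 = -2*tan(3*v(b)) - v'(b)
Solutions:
 v(b) = -asin(C1*exp(-6*b))/3 + pi/3
 v(b) = asin(C1*exp(-6*b))/3


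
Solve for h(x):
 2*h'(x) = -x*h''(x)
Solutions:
 h(x) = C1 + C2/x


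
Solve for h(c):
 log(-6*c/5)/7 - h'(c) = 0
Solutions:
 h(c) = C1 + c*log(-c)/7 + c*(-log(5) - 1 + log(6))/7


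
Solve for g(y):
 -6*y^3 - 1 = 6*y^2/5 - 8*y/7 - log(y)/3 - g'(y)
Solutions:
 g(y) = C1 + 3*y^4/2 + 2*y^3/5 - 4*y^2/7 - y*log(y)/3 + 4*y/3


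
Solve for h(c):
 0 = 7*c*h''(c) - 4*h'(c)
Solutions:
 h(c) = C1 + C2*c^(11/7)


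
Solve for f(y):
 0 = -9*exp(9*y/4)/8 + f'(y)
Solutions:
 f(y) = C1 + exp(9*y/4)/2


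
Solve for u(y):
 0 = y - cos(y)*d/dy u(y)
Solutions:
 u(y) = C1 + Integral(y/cos(y), y)


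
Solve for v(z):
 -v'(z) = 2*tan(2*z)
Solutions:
 v(z) = C1 + log(cos(2*z))


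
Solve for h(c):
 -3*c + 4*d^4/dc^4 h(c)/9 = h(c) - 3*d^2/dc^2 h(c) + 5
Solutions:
 h(c) = C1*exp(-sqrt(6)*c*sqrt(-9 + sqrt(97))/4) + C2*exp(sqrt(6)*c*sqrt(-9 + sqrt(97))/4) + C3*sin(sqrt(6)*c*sqrt(9 + sqrt(97))/4) + C4*cos(sqrt(6)*c*sqrt(9 + sqrt(97))/4) - 3*c - 5


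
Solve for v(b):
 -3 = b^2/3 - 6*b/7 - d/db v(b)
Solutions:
 v(b) = C1 + b^3/9 - 3*b^2/7 + 3*b


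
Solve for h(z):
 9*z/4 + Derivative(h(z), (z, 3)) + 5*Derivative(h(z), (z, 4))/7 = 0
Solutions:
 h(z) = C1 + C2*z + C3*z^2 + C4*exp(-7*z/5) - 3*z^4/32 + 15*z^3/56


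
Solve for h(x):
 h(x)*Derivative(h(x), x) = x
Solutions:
 h(x) = -sqrt(C1 + x^2)
 h(x) = sqrt(C1 + x^2)


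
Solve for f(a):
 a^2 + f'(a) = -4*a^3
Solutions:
 f(a) = C1 - a^4 - a^3/3


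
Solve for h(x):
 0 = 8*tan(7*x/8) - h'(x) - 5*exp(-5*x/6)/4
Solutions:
 h(x) = C1 + 32*log(tan(7*x/8)^2 + 1)/7 + 3*exp(-5*x/6)/2


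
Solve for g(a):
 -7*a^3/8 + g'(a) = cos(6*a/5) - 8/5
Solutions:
 g(a) = C1 + 7*a^4/32 - 8*a/5 + 5*sin(6*a/5)/6


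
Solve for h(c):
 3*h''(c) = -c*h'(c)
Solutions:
 h(c) = C1 + C2*erf(sqrt(6)*c/6)


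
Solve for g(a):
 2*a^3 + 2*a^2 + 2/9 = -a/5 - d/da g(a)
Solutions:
 g(a) = C1 - a^4/2 - 2*a^3/3 - a^2/10 - 2*a/9


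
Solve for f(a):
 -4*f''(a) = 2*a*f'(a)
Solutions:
 f(a) = C1 + C2*erf(a/2)


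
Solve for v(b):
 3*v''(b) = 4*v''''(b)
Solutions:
 v(b) = C1 + C2*b + C3*exp(-sqrt(3)*b/2) + C4*exp(sqrt(3)*b/2)


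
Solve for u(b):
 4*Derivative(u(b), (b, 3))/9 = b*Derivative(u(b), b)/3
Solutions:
 u(b) = C1 + Integral(C2*airyai(6^(1/3)*b/2) + C3*airybi(6^(1/3)*b/2), b)


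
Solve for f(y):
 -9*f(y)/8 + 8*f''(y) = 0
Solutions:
 f(y) = C1*exp(-3*y/8) + C2*exp(3*y/8)


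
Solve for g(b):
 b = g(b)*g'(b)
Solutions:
 g(b) = -sqrt(C1 + b^2)
 g(b) = sqrt(C1 + b^2)


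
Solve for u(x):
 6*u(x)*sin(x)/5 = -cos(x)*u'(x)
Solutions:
 u(x) = C1*cos(x)^(6/5)


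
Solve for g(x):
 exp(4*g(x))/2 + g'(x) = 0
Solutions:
 g(x) = log(-I*(1/(C1 + 2*x))^(1/4))
 g(x) = log(I*(1/(C1 + 2*x))^(1/4))
 g(x) = log(-(1/(C1 + 2*x))^(1/4))
 g(x) = log(1/(C1 + 2*x))/4


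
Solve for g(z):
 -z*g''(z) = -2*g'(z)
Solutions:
 g(z) = C1 + C2*z^3


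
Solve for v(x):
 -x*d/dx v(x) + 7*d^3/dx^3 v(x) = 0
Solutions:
 v(x) = C1 + Integral(C2*airyai(7^(2/3)*x/7) + C3*airybi(7^(2/3)*x/7), x)


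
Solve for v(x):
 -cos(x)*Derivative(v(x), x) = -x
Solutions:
 v(x) = C1 + Integral(x/cos(x), x)


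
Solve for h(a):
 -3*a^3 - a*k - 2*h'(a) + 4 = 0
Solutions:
 h(a) = C1 - 3*a^4/8 - a^2*k/4 + 2*a


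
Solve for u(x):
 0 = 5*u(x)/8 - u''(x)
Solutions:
 u(x) = C1*exp(-sqrt(10)*x/4) + C2*exp(sqrt(10)*x/4)


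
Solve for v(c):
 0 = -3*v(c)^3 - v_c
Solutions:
 v(c) = -sqrt(2)*sqrt(-1/(C1 - 3*c))/2
 v(c) = sqrt(2)*sqrt(-1/(C1 - 3*c))/2


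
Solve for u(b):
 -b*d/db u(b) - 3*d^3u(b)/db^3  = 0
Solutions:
 u(b) = C1 + Integral(C2*airyai(-3^(2/3)*b/3) + C3*airybi(-3^(2/3)*b/3), b)


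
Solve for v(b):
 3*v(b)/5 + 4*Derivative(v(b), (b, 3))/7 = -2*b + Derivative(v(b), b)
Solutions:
 v(b) = C1*exp(105^(1/3)*b*(5*21^(1/3)/(2*sqrt(51) + 27)^(1/3) + 5^(1/3)*(2*sqrt(51) + 27)^(1/3))/60)*sin(3^(1/6)*35^(1/3)*b*(-3^(2/3)*5^(1/3)*(2*sqrt(51) + 27)^(1/3) + 15*7^(1/3)/(2*sqrt(51) + 27)^(1/3))/60) + C2*exp(105^(1/3)*b*(5*21^(1/3)/(2*sqrt(51) + 27)^(1/3) + 5^(1/3)*(2*sqrt(51) + 27)^(1/3))/60)*cos(3^(1/6)*35^(1/3)*b*(-3^(2/3)*5^(1/3)*(2*sqrt(51) + 27)^(1/3) + 15*7^(1/3)/(2*sqrt(51) + 27)^(1/3))/60) + C3*exp(-105^(1/3)*b*(5*21^(1/3)/(2*sqrt(51) + 27)^(1/3) + 5^(1/3)*(2*sqrt(51) + 27)^(1/3))/30) - 10*b/3 - 50/9


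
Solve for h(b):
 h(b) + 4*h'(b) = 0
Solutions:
 h(b) = C1*exp(-b/4)


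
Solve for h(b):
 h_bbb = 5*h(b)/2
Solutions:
 h(b) = C3*exp(2^(2/3)*5^(1/3)*b/2) + (C1*sin(2^(2/3)*sqrt(3)*5^(1/3)*b/4) + C2*cos(2^(2/3)*sqrt(3)*5^(1/3)*b/4))*exp(-2^(2/3)*5^(1/3)*b/4)


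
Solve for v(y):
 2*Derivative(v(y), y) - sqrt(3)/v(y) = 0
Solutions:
 v(y) = -sqrt(C1 + sqrt(3)*y)
 v(y) = sqrt(C1 + sqrt(3)*y)


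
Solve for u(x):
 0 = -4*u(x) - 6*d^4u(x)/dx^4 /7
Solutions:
 u(x) = (C1*sin(6^(3/4)*7^(1/4)*x/6) + C2*cos(6^(3/4)*7^(1/4)*x/6))*exp(-6^(3/4)*7^(1/4)*x/6) + (C3*sin(6^(3/4)*7^(1/4)*x/6) + C4*cos(6^(3/4)*7^(1/4)*x/6))*exp(6^(3/4)*7^(1/4)*x/6)


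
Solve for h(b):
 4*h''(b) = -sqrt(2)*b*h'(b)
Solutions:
 h(b) = C1 + C2*erf(2^(3/4)*b/4)


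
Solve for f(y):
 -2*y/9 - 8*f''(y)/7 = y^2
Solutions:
 f(y) = C1 + C2*y - 7*y^4/96 - 7*y^3/216


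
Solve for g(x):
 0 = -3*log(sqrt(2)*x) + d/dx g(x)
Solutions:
 g(x) = C1 + 3*x*log(x) - 3*x + 3*x*log(2)/2


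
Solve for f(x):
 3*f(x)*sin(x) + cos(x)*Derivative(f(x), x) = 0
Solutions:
 f(x) = C1*cos(x)^3


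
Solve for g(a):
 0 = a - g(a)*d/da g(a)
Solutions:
 g(a) = -sqrt(C1 + a^2)
 g(a) = sqrt(C1 + a^2)


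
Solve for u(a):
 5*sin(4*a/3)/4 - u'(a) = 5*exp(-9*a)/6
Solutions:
 u(a) = C1 - 15*cos(4*a/3)/16 + 5*exp(-9*a)/54


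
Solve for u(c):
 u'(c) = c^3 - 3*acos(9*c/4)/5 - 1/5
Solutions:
 u(c) = C1 + c^4/4 - 3*c*acos(9*c/4)/5 - c/5 + sqrt(16 - 81*c^2)/15


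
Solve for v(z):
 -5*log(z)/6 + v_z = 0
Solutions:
 v(z) = C1 + 5*z*log(z)/6 - 5*z/6


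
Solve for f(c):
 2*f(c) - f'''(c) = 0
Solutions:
 f(c) = C3*exp(2^(1/3)*c) + (C1*sin(2^(1/3)*sqrt(3)*c/2) + C2*cos(2^(1/3)*sqrt(3)*c/2))*exp(-2^(1/3)*c/2)


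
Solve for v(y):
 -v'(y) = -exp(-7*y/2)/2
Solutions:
 v(y) = C1 - exp(-7*y/2)/7


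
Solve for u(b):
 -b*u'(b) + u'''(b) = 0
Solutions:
 u(b) = C1 + Integral(C2*airyai(b) + C3*airybi(b), b)


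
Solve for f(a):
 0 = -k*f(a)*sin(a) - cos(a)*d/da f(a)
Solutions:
 f(a) = C1*exp(k*log(cos(a)))


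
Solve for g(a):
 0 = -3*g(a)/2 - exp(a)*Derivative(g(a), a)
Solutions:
 g(a) = C1*exp(3*exp(-a)/2)


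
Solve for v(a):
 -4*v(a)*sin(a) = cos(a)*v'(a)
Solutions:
 v(a) = C1*cos(a)^4


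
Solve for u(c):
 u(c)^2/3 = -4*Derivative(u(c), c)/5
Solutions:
 u(c) = 12/(C1 + 5*c)


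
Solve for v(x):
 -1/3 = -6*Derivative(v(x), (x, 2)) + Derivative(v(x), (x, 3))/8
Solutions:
 v(x) = C1 + C2*x + C3*exp(48*x) + x^2/36


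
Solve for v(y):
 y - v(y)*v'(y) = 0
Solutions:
 v(y) = -sqrt(C1 + y^2)
 v(y) = sqrt(C1 + y^2)


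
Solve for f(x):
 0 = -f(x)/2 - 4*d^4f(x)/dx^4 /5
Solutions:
 f(x) = (C1*sin(2^(3/4)*5^(1/4)*x/4) + C2*cos(2^(3/4)*5^(1/4)*x/4))*exp(-2^(3/4)*5^(1/4)*x/4) + (C3*sin(2^(3/4)*5^(1/4)*x/4) + C4*cos(2^(3/4)*5^(1/4)*x/4))*exp(2^(3/4)*5^(1/4)*x/4)


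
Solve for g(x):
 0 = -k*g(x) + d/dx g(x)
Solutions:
 g(x) = C1*exp(k*x)


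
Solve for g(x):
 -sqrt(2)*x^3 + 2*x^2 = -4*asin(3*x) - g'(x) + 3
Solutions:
 g(x) = C1 + sqrt(2)*x^4/4 - 2*x^3/3 - 4*x*asin(3*x) + 3*x - 4*sqrt(1 - 9*x^2)/3


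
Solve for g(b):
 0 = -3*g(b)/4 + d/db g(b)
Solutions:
 g(b) = C1*exp(3*b/4)


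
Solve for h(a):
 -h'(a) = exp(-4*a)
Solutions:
 h(a) = C1 + exp(-4*a)/4


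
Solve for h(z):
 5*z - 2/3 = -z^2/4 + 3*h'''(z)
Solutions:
 h(z) = C1 + C2*z + C3*z^2 + z^5/720 + 5*z^4/72 - z^3/27


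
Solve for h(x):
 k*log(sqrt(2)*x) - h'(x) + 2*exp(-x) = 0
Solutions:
 h(x) = C1 + k*x*log(x) + k*x*(-1 + log(2)/2) - 2*exp(-x)


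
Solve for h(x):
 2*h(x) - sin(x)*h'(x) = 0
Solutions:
 h(x) = C1*(cos(x) - 1)/(cos(x) + 1)


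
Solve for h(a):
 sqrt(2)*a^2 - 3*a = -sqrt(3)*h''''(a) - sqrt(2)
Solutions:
 h(a) = C1 + C2*a + C3*a^2 + C4*a^3 - sqrt(6)*a^6/1080 + sqrt(3)*a^5/120 - sqrt(6)*a^4/72


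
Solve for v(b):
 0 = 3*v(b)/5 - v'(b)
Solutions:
 v(b) = C1*exp(3*b/5)


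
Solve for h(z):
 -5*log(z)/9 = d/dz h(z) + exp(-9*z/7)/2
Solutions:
 h(z) = C1 - 5*z*log(z)/9 + 5*z/9 + 7*exp(-9*z/7)/18


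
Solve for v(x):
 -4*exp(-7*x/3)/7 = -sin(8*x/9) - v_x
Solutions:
 v(x) = C1 + 9*cos(8*x/9)/8 - 12*exp(-7*x/3)/49


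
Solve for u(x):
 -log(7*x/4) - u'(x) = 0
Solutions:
 u(x) = C1 - x*log(x) + x*log(4/7) + x


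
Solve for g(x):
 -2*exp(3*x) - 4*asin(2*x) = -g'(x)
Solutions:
 g(x) = C1 + 4*x*asin(2*x) + 2*sqrt(1 - 4*x^2) + 2*exp(3*x)/3


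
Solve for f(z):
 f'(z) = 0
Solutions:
 f(z) = C1


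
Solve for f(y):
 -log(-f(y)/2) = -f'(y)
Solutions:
 -Integral(1/(log(-_y) - log(2)), (_y, f(y))) = C1 - y


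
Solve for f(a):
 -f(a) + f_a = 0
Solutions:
 f(a) = C1*exp(a)


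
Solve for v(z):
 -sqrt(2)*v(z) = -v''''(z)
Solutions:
 v(z) = C1*exp(-2^(1/8)*z) + C2*exp(2^(1/8)*z) + C3*sin(2^(1/8)*z) + C4*cos(2^(1/8)*z)


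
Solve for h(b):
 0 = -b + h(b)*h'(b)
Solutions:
 h(b) = -sqrt(C1 + b^2)
 h(b) = sqrt(C1 + b^2)


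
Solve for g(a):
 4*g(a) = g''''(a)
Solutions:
 g(a) = C1*exp(-sqrt(2)*a) + C2*exp(sqrt(2)*a) + C3*sin(sqrt(2)*a) + C4*cos(sqrt(2)*a)


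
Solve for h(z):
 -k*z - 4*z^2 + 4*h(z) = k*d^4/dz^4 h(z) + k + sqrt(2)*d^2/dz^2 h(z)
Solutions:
 h(z) = C1*exp(-2^(3/4)*z*sqrt((-sqrt(8*k + 1) - 1)/k)/2) + C2*exp(2^(3/4)*z*sqrt((-sqrt(8*k + 1) - 1)/k)/2) + C3*exp(-2^(3/4)*z*sqrt((sqrt(8*k + 1) - 1)/k)/2) + C4*exp(2^(3/4)*z*sqrt((sqrt(8*k + 1) - 1)/k)/2) + k*z/4 + k/4 + z^2 + sqrt(2)/2


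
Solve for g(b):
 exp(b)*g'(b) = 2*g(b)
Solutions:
 g(b) = C1*exp(-2*exp(-b))


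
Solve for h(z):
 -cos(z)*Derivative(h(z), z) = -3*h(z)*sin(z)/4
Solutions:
 h(z) = C1/cos(z)^(3/4)


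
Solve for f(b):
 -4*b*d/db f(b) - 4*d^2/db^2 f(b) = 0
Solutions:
 f(b) = C1 + C2*erf(sqrt(2)*b/2)


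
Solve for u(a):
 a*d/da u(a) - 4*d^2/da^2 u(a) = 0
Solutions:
 u(a) = C1 + C2*erfi(sqrt(2)*a/4)


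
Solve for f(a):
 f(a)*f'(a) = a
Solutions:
 f(a) = -sqrt(C1 + a^2)
 f(a) = sqrt(C1 + a^2)


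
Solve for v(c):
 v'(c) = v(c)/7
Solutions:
 v(c) = C1*exp(c/7)


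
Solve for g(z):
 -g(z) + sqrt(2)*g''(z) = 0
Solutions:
 g(z) = C1*exp(-2^(3/4)*z/2) + C2*exp(2^(3/4)*z/2)


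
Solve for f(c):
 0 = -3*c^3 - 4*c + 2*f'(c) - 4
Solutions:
 f(c) = C1 + 3*c^4/8 + c^2 + 2*c


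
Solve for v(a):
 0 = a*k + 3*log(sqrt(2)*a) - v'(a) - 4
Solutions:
 v(a) = C1 + a^2*k/2 + 3*a*log(a) - 7*a + 3*a*log(2)/2


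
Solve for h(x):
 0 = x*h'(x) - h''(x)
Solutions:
 h(x) = C1 + C2*erfi(sqrt(2)*x/2)


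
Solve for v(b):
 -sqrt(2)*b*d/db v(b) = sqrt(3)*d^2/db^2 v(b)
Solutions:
 v(b) = C1 + C2*erf(6^(3/4)*b/6)


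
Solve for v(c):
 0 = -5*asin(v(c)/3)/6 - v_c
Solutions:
 Integral(1/asin(_y/3), (_y, v(c))) = C1 - 5*c/6


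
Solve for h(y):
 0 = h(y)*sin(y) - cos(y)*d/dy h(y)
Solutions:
 h(y) = C1/cos(y)


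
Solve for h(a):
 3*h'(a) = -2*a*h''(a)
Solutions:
 h(a) = C1 + C2/sqrt(a)


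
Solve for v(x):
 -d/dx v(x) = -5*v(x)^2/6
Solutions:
 v(x) = -6/(C1 + 5*x)


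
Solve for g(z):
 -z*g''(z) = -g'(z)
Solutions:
 g(z) = C1 + C2*z^2


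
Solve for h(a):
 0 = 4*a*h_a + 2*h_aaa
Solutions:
 h(a) = C1 + Integral(C2*airyai(-2^(1/3)*a) + C3*airybi(-2^(1/3)*a), a)


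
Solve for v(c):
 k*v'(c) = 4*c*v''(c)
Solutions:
 v(c) = C1 + c^(re(k)/4 + 1)*(C2*sin(log(c)*Abs(im(k))/4) + C3*cos(log(c)*im(k)/4))


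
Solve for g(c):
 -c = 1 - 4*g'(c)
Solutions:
 g(c) = C1 + c^2/8 + c/4


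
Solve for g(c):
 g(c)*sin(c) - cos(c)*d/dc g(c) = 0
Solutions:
 g(c) = C1/cos(c)


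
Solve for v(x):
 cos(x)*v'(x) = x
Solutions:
 v(x) = C1 + Integral(x/cos(x), x)


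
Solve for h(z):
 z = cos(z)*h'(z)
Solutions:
 h(z) = C1 + Integral(z/cos(z), z)


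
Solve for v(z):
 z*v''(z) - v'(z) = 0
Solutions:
 v(z) = C1 + C2*z^2


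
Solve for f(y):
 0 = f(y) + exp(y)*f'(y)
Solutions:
 f(y) = C1*exp(exp(-y))


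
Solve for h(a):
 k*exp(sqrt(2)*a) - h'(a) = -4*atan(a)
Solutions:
 h(a) = C1 + 4*a*atan(a) + sqrt(2)*k*exp(sqrt(2)*a)/2 - 2*log(a^2 + 1)


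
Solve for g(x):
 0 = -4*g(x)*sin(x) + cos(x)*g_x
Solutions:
 g(x) = C1/cos(x)^4


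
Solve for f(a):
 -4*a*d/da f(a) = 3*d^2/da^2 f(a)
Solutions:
 f(a) = C1 + C2*erf(sqrt(6)*a/3)


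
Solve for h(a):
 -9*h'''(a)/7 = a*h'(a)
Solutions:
 h(a) = C1 + Integral(C2*airyai(-21^(1/3)*a/3) + C3*airybi(-21^(1/3)*a/3), a)


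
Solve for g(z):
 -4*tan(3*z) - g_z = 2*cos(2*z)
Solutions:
 g(z) = C1 + 4*log(cos(3*z))/3 - sin(2*z)


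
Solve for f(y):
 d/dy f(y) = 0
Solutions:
 f(y) = C1


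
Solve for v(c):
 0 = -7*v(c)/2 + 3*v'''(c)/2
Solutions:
 v(c) = C3*exp(3^(2/3)*7^(1/3)*c/3) + (C1*sin(3^(1/6)*7^(1/3)*c/2) + C2*cos(3^(1/6)*7^(1/3)*c/2))*exp(-3^(2/3)*7^(1/3)*c/6)


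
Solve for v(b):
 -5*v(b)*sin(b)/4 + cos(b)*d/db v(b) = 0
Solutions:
 v(b) = C1/cos(b)^(5/4)


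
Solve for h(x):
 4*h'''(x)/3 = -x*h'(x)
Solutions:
 h(x) = C1 + Integral(C2*airyai(-6^(1/3)*x/2) + C3*airybi(-6^(1/3)*x/2), x)


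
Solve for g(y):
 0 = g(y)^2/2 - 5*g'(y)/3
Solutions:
 g(y) = -10/(C1 + 3*y)


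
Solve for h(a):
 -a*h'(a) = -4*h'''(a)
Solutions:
 h(a) = C1 + Integral(C2*airyai(2^(1/3)*a/2) + C3*airybi(2^(1/3)*a/2), a)


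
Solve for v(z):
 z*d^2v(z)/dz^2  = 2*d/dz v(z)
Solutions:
 v(z) = C1 + C2*z^3


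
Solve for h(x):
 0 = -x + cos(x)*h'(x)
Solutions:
 h(x) = C1 + Integral(x/cos(x), x)


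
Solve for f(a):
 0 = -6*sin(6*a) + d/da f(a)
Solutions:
 f(a) = C1 - cos(6*a)


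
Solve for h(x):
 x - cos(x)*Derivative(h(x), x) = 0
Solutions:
 h(x) = C1 + Integral(x/cos(x), x)


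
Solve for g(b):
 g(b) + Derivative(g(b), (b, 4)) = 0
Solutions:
 g(b) = (C1*sin(sqrt(2)*b/2) + C2*cos(sqrt(2)*b/2))*exp(-sqrt(2)*b/2) + (C3*sin(sqrt(2)*b/2) + C4*cos(sqrt(2)*b/2))*exp(sqrt(2)*b/2)


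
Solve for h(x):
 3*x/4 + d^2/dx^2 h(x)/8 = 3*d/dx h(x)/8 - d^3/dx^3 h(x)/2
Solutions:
 h(x) = C1 + C2*exp(-x) + C3*exp(3*x/4) + x^2 + 2*x/3


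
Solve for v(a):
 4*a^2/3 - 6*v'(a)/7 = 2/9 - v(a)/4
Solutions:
 v(a) = C1*exp(7*a/24) - 16*a^2/3 - 256*a/7 - 54904/441


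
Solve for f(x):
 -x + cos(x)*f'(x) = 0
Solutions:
 f(x) = C1 + Integral(x/cos(x), x)


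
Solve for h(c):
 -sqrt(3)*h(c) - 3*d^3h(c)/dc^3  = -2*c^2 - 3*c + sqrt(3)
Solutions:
 h(c) = C3*exp(-3^(5/6)*c/3) + 2*sqrt(3)*c^2/3 + sqrt(3)*c + (C1*sin(3^(1/3)*c/2) + C2*cos(3^(1/3)*c/2))*exp(3^(5/6)*c/6) - 1


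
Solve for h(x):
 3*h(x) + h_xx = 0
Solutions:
 h(x) = C1*sin(sqrt(3)*x) + C2*cos(sqrt(3)*x)


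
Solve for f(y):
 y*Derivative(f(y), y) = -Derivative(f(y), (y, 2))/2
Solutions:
 f(y) = C1 + C2*erf(y)


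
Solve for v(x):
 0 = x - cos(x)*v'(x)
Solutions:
 v(x) = C1 + Integral(x/cos(x), x)


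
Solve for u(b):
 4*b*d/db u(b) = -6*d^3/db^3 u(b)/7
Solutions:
 u(b) = C1 + Integral(C2*airyai(-14^(1/3)*3^(2/3)*b/3) + C3*airybi(-14^(1/3)*3^(2/3)*b/3), b)


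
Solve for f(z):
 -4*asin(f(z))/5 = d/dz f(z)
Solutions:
 Integral(1/asin(_y), (_y, f(z))) = C1 - 4*z/5


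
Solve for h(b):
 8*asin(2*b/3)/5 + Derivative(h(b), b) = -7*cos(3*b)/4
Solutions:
 h(b) = C1 - 8*b*asin(2*b/3)/5 - 4*sqrt(9 - 4*b^2)/5 - 7*sin(3*b)/12


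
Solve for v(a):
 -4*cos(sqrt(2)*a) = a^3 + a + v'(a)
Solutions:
 v(a) = C1 - a^4/4 - a^2/2 - 2*sqrt(2)*sin(sqrt(2)*a)


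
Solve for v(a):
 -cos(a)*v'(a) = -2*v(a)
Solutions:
 v(a) = C1*(sin(a) + 1)/(sin(a) - 1)


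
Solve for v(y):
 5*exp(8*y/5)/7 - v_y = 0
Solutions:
 v(y) = C1 + 25*exp(8*y/5)/56


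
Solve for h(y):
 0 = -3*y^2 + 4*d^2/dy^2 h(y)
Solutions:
 h(y) = C1 + C2*y + y^4/16


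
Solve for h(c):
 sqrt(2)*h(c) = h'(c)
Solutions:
 h(c) = C1*exp(sqrt(2)*c)


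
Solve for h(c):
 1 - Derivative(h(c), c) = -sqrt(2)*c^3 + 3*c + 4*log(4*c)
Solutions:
 h(c) = C1 + sqrt(2)*c^4/4 - 3*c^2/2 - 4*c*log(c) - 8*c*log(2) + 5*c


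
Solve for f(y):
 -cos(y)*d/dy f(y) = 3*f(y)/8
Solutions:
 f(y) = C1*(sin(y) - 1)^(3/16)/(sin(y) + 1)^(3/16)


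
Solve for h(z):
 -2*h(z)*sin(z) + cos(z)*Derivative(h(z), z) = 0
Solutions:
 h(z) = C1/cos(z)^2


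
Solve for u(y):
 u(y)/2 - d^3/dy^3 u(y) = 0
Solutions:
 u(y) = C3*exp(2^(2/3)*y/2) + (C1*sin(2^(2/3)*sqrt(3)*y/4) + C2*cos(2^(2/3)*sqrt(3)*y/4))*exp(-2^(2/3)*y/4)


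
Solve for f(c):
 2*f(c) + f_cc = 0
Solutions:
 f(c) = C1*sin(sqrt(2)*c) + C2*cos(sqrt(2)*c)


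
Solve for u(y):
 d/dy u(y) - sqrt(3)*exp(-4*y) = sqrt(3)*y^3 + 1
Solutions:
 u(y) = C1 + sqrt(3)*y^4/4 + y - sqrt(3)*exp(-4*y)/4


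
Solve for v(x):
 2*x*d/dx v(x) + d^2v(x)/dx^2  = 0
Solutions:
 v(x) = C1 + C2*erf(x)


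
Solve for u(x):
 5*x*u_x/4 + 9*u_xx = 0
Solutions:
 u(x) = C1 + C2*erf(sqrt(10)*x/12)


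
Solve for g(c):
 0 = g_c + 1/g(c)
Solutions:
 g(c) = -sqrt(C1 - 2*c)
 g(c) = sqrt(C1 - 2*c)


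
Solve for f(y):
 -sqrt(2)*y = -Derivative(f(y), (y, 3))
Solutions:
 f(y) = C1 + C2*y + C3*y^2 + sqrt(2)*y^4/24


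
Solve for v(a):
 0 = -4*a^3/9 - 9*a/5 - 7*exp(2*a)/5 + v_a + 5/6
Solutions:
 v(a) = C1 + a^4/9 + 9*a^2/10 - 5*a/6 + 7*exp(2*a)/10
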